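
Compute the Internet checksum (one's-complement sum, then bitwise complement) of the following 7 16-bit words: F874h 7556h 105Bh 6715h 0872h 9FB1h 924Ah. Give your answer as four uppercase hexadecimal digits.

E055

One's-complement addition (fold any carry out of bit 15 back into bit 0):
  0xF874 + 0x7556 = 0x16DCA → wrap carry → 0x6DCB
  0x6DCB + 0x105B = 0x07E26
  0x7E26 + 0x6715 = 0x0E53B
  0xE53B + 0x0872 = 0x0EDAD
  0xEDAD + 0x9FB1 = 0x18D5E → wrap carry → 0x8D5F
  0x8D5F + 0x924A = 0x11FA9 → wrap carry → 0x1FAA
One's-complement sum = 0x1FAA.
Checksum = ~0x1FAA & 0xFFFF = 0xE055.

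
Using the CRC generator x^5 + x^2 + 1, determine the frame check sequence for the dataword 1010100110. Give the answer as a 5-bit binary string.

11100

Append 5 zeros: 101010011000000. Divide by 100101 (XOR where the leading bit is 1):
  pos 0: 101010 XOR 100101 = 001111
  pos 2: 111101 XOR 100101 = 011000
  pos 3: 110001 XOR 100101 = 010100
  pos 4: 101000 XOR 100101 = 001101
  pos 6: 110100 XOR 100101 = 010001
  pos 7: 100010 XOR 100101 = 000111
Remainder (last 5 bits) = 11100. This is the CRC / FCS.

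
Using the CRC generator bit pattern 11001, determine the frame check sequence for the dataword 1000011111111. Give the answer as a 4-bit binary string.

0100

Append 4 zeros: 10000111111110000. Divide by 11001 (XOR where the leading bit is 1):
  pos 0: 10000 XOR 11001 = 01001
  pos 1: 10011 XOR 11001 = 01010
  pos 2: 10101 XOR 11001 = 01100
  pos 3: 11001 XOR 11001 = 00000
  pos 8: 11111 XOR 11001 = 00110
  pos 10: 11000 XOR 11001 = 00001
Remainder (last 4 bits) = 0100. This is the CRC / FCS.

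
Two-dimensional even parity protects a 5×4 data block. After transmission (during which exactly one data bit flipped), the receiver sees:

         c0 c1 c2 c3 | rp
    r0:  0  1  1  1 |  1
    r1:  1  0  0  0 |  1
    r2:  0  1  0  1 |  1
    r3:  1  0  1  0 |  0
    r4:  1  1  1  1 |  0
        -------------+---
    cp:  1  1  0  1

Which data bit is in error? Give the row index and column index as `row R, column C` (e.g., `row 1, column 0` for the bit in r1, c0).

row 2, column 2

Recompute each row's even parity and compare to rp:
  r0: data parity 1, sent rp 1 → ok
  r1: data parity 1, sent rp 1 → ok
  r2: data parity 0, sent rp 1 → mismatch
  r3: data parity 0, sent rp 0 → ok
  r4: data parity 0, sent rp 0 → ok
Recompute each column's even parity and compare to cp:
  c0: data parity 1, sent cp 1 → ok
  c1: data parity 1, sent cp 1 → ok
  c2: data parity 1, sent cp 0 → mismatch
  c3: data parity 1, sent cp 1 → ok
Exactly one row (r2) and one column (c2) fail → the flipped bit is at their intersection.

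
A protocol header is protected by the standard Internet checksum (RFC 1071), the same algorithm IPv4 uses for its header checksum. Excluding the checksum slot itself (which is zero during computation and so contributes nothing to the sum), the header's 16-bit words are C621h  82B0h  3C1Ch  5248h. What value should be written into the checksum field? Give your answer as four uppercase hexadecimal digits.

One's-complement addition (fold any carry out of bit 15 back into bit 0):
  0xC621 + 0x82B0 = 0x148D1 → wrap carry → 0x48D2
  0x48D2 + 0x3C1C = 0x084EE
  0x84EE + 0x5248 = 0x0D736
One's-complement sum = 0xD736.
Checksum = ~0xD736 & 0xFFFF = 0x28C9.

28C9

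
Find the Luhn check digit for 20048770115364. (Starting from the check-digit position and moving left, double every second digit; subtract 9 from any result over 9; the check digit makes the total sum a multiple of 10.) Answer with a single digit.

2

Partial digits right→left: 4 6 3 5 1 1 0 7 7 8 4 0 0 2
Double every second digit counting from the check-digit position (so the 1st, 3rd, 5th, ... of the partial from the right).
  doubled (with −9 where >9): 8 6 2 0 5 8 0 → sum 29
  kept as-is: 6 5 1 7 8 0 2 → sum 29
Total = 29 + 29 = 58.
Check digit = (10 − (58 mod 10)) mod 10 = 2.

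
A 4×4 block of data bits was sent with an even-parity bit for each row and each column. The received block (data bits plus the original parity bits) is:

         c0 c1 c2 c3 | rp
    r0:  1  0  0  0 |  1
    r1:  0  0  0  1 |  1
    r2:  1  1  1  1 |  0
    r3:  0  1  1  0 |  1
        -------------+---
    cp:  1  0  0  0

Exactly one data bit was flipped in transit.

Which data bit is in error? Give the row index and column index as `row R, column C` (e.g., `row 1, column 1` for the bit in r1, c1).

row 3, column 0

Recompute each row's even parity and compare to rp:
  r0: data parity 1, sent rp 1 → ok
  r1: data parity 1, sent rp 1 → ok
  r2: data parity 0, sent rp 0 → ok
  r3: data parity 0, sent rp 1 → mismatch
Recompute each column's even parity and compare to cp:
  c0: data parity 0, sent cp 1 → mismatch
  c1: data parity 0, sent cp 0 → ok
  c2: data parity 0, sent cp 0 → ok
  c3: data parity 0, sent cp 0 → ok
Exactly one row (r3) and one column (c0) fail → the flipped bit is at their intersection.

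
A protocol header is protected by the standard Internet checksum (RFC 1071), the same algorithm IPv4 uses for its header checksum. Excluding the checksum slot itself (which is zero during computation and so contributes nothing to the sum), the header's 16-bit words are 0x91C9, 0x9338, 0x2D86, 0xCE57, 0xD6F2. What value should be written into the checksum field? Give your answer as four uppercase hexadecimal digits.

082D

One's-complement addition (fold any carry out of bit 15 back into bit 0):
  0x91C9 + 0x9338 = 0x12501 → wrap carry → 0x2502
  0x2502 + 0x2D86 = 0x05288
  0x5288 + 0xCE57 = 0x120DF → wrap carry → 0x20E0
  0x20E0 + 0xD6F2 = 0x0F7D2
One's-complement sum = 0xF7D2.
Checksum = ~0xF7D2 & 0xFFFF = 0x082D.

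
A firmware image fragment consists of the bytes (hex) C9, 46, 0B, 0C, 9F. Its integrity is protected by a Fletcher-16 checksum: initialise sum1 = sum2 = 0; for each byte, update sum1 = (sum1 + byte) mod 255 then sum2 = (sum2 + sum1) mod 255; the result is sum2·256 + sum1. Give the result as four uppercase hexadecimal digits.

E2C6

Running sums (mod 255):
  after byte 0 (C9): sum1=201, sum2=201
  after byte 1 (46): sum1=16, sum2=217
  after byte 2 (0B): sum1=27, sum2=244
  after byte 3 (0C): sum1=39, sum2=28
  after byte 4 (9F): sum1=198, sum2=226
Checksum = sum2·256 + sum1 = 226·256 + 198 = 58054 = 0xE2C6.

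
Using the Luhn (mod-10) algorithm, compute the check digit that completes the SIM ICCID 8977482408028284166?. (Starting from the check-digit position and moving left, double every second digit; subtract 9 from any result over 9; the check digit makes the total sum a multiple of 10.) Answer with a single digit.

7

Partial digits right→left: 6 6 1 4 8 2 8 2 0 8 0 4 2 8 4 7 7 9 8
Double every second digit counting from the check-digit position (so the 1st, 3rd, 5th, ... of the partial from the right).
  doubled (with −9 where >9): 3 2 7 7 0 0 4 8 5 7 → sum 43
  kept as-is: 6 4 2 2 8 4 8 7 9 → sum 50
Total = 43 + 50 = 93.
Check digit = (10 − (93 mod 10)) mod 10 = 7.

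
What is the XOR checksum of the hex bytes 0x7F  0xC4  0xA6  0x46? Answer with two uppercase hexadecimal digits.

XOR the bytes together:
  start with 0x7F
  0x7F ⊕ 0xC4 = 0xBB
  0xBB ⊕ 0xA6 = 0x1D
  0x1D ⊕ 0x46 = 0x5B

5B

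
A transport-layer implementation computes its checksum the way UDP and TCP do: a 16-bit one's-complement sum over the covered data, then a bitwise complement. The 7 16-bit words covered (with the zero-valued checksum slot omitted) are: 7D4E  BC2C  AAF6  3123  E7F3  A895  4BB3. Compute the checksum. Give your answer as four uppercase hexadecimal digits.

One's-complement addition (fold any carry out of bit 15 back into bit 0):
  0x7D4E + 0xBC2C = 0x1397A → wrap carry → 0x397B
  0x397B + 0xAAF6 = 0x0E471
  0xE471 + 0x3123 = 0x11594 → wrap carry → 0x1595
  0x1595 + 0xE7F3 = 0x0FD88
  0xFD88 + 0xA895 = 0x1A61D → wrap carry → 0xA61E
  0xA61E + 0x4BB3 = 0x0F1D1
One's-complement sum = 0xF1D1.
Checksum = ~0xF1D1 & 0xFFFF = 0x0E2E.

0E2E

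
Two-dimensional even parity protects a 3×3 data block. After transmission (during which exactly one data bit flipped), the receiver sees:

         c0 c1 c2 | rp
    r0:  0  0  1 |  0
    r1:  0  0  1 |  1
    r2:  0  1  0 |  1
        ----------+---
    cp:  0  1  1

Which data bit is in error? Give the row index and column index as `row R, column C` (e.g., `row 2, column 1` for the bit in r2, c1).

Recompute each row's even parity and compare to rp:
  r0: data parity 1, sent rp 0 → mismatch
  r1: data parity 1, sent rp 1 → ok
  r2: data parity 1, sent rp 1 → ok
Recompute each column's even parity and compare to cp:
  c0: data parity 0, sent cp 0 → ok
  c1: data parity 1, sent cp 1 → ok
  c2: data parity 0, sent cp 1 → mismatch
Exactly one row (r0) and one column (c2) fail → the flipped bit is at their intersection.

row 0, column 2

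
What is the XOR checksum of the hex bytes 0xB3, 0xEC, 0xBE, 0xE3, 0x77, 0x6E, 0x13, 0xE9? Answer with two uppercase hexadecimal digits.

E1

XOR the bytes together:
  start with 0xB3
  0xB3 ⊕ 0xEC = 0x5F
  0x5F ⊕ 0xBE = 0xE1
  0xE1 ⊕ 0xE3 = 0x02
  0x02 ⊕ 0x77 = 0x75
  0x75 ⊕ 0x6E = 0x1B
  0x1B ⊕ 0x13 = 0x08
  0x08 ⊕ 0xE9 = 0xE1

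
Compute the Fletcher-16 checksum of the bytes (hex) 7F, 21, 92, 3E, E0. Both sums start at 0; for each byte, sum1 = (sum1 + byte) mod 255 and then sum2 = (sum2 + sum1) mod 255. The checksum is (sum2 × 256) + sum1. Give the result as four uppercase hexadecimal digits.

Running sums (mod 255):
  after byte 0 (7F): sum1=127, sum2=127
  after byte 1 (21): sum1=160, sum2=32
  after byte 2 (92): sum1=51, sum2=83
  after byte 3 (3E): sum1=113, sum2=196
  after byte 4 (E0): sum1=82, sum2=23
Checksum = sum2·256 + sum1 = 23·256 + 82 = 5970 = 0x1752.

1752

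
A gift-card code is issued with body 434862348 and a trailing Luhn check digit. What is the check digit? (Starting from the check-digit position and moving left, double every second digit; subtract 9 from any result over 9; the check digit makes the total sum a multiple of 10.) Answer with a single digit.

Partial digits right→left: 8 4 3 2 6 8 4 3 4
Double every second digit counting from the check-digit position (so the 1st, 3rd, 5th, ... of the partial from the right).
  doubled (with −9 where >9): 7 6 3 8 8 → sum 32
  kept as-is: 4 2 8 3 → sum 17
Total = 32 + 17 = 49.
Check digit = (10 − (49 mod 10)) mod 10 = 1.

1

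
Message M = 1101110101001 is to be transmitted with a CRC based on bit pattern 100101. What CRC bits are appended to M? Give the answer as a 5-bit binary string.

Append 5 zeros: 110111010100100000. Divide by 100101 (XOR where the leading bit is 1):
  pos 0: 110111 XOR 100101 = 010010
  pos 1: 100100 XOR 100101 = 000001
  pos 6: 110100 XOR 100101 = 010001
  pos 7: 100011 XOR 100101 = 000110
  pos 10: 110000 XOR 100101 = 010101
  pos 11: 101010 XOR 100101 = 001111
Remainder (last 5 bits) = 11110. This is the CRC / FCS.

11110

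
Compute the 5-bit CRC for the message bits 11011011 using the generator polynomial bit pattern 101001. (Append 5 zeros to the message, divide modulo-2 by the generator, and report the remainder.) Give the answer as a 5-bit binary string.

Append 5 zeros: 1101101100000. Divide by 101001 (XOR where the leading bit is 1):
  pos 0: 110110 XOR 101001 = 011111
  pos 1: 111111 XOR 101001 = 010110
  pos 2: 101101 XOR 101001 = 000100
  pos 5: 100000 XOR 101001 = 001001
  pos 7: 100100 XOR 101001 = 001101
Remainder (last 5 bits) = 01101. This is the CRC / FCS.

01101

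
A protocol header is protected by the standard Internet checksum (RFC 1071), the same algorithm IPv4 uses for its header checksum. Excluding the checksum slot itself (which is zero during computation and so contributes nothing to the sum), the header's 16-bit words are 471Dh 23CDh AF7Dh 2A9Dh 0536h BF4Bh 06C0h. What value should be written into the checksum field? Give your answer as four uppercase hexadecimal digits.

EFB8

One's-complement addition (fold any carry out of bit 15 back into bit 0):
  0x471D + 0x23CD = 0x06AEA
  0x6AEA + 0xAF7D = 0x11A67 → wrap carry → 0x1A68
  0x1A68 + 0x2A9D = 0x04505
  0x4505 + 0x0536 = 0x04A3B
  0x4A3B + 0xBF4B = 0x10986 → wrap carry → 0x0987
  0x0987 + 0x06C0 = 0x01047
One's-complement sum = 0x1047.
Checksum = ~0x1047 & 0xFFFF = 0xEFB8.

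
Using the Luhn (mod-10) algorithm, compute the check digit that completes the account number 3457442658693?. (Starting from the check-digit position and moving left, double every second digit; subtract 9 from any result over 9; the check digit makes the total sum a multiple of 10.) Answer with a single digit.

Partial digits right→left: 3 9 6 8 5 6 2 4 4 7 5 4 3
Double every second digit counting from the check-digit position (so the 1st, 3rd, 5th, ... of the partial from the right).
  doubled (with −9 where >9): 6 3 1 4 8 1 6 → sum 29
  kept as-is: 9 8 6 4 7 4 → sum 38
Total = 29 + 38 = 67.
Check digit = (10 − (67 mod 10)) mod 10 = 3.

3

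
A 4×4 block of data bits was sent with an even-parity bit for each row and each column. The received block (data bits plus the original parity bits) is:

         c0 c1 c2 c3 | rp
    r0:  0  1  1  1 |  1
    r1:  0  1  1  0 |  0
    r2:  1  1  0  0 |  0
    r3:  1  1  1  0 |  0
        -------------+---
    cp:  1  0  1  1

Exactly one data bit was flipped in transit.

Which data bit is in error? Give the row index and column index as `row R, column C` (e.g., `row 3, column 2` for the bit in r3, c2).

row 3, column 0

Recompute each row's even parity and compare to rp:
  r0: data parity 1, sent rp 1 → ok
  r1: data parity 0, sent rp 0 → ok
  r2: data parity 0, sent rp 0 → ok
  r3: data parity 1, sent rp 0 → mismatch
Recompute each column's even parity and compare to cp:
  c0: data parity 0, sent cp 1 → mismatch
  c1: data parity 0, sent cp 0 → ok
  c2: data parity 1, sent cp 1 → ok
  c3: data parity 1, sent cp 1 → ok
Exactly one row (r3) and one column (c0) fail → the flipped bit is at their intersection.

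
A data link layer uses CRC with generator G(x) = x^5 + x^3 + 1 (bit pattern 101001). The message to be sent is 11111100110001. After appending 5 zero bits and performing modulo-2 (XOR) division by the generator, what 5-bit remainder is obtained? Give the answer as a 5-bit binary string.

Append 5 zeros: 1111110011000100000. Divide by 101001 (XOR where the leading bit is 1):
  pos 0: 111111 XOR 101001 = 010110
  pos 1: 101100 XOR 101001 = 000101
  pos 4: 101011 XOR 101001 = 000010
  pos 8: 100001 XOR 101001 = 001000
  pos 10: 100000 XOR 101001 = 001001
  pos 12: 100100 XOR 101001 = 001101
Remainder (last 5 bits) = 11010. This is the CRC / FCS.

11010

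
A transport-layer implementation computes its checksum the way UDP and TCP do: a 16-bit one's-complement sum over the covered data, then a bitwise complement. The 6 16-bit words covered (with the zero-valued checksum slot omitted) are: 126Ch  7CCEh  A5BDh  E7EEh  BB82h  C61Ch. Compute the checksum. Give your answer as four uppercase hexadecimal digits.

One's-complement addition (fold any carry out of bit 15 back into bit 0):
  0x126C + 0x7CCE = 0x08F3A
  0x8F3A + 0xA5BD = 0x134F7 → wrap carry → 0x34F8
  0x34F8 + 0xE7EE = 0x11CE6 → wrap carry → 0x1CE7
  0x1CE7 + 0xBB82 = 0x0D869
  0xD869 + 0xC61C = 0x19E85 → wrap carry → 0x9E86
One's-complement sum = 0x9E86.
Checksum = ~0x9E86 & 0xFFFF = 0x6179.

6179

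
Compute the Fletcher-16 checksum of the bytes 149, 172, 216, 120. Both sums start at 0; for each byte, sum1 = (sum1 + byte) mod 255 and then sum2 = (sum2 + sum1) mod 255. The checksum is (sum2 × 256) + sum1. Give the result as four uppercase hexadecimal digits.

Running sums (mod 255):
  after byte 0 (149): sum1=149, sum2=149
  after byte 1 (172): sum1=66, sum2=215
  after byte 2 (216): sum1=27, sum2=242
  after byte 3 (120): sum1=147, sum2=134
Checksum = sum2·256 + sum1 = 134·256 + 147 = 34451 = 0x8693.

8693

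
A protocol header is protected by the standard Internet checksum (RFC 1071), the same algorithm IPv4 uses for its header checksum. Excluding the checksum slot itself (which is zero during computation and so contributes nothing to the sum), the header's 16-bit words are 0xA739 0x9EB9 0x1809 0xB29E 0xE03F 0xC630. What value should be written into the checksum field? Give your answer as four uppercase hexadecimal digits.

48F4

One's-complement addition (fold any carry out of bit 15 back into bit 0):
  0xA739 + 0x9EB9 = 0x145F2 → wrap carry → 0x45F3
  0x45F3 + 0x1809 = 0x05DFC
  0x5DFC + 0xB29E = 0x1109A → wrap carry → 0x109B
  0x109B + 0xE03F = 0x0F0DA
  0xF0DA + 0xC630 = 0x1B70A → wrap carry → 0xB70B
One's-complement sum = 0xB70B.
Checksum = ~0xB70B & 0xFFFF = 0x48F4.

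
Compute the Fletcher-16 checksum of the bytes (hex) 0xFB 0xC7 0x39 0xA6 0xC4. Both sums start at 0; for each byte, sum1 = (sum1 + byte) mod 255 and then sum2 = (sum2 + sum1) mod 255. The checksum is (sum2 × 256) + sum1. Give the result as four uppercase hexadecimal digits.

Running sums (mod 255):
  after byte 0 (0xFB): sum1=251, sum2=251
  after byte 1 (0xC7): sum1=195, sum2=191
  after byte 2 (0x39): sum1=252, sum2=188
  after byte 3 (0xA6): sum1=163, sum2=96
  after byte 4 (0xC4): sum1=104, sum2=200
Checksum = sum2·256 + sum1 = 200·256 + 104 = 51304 = 0xC868.

C868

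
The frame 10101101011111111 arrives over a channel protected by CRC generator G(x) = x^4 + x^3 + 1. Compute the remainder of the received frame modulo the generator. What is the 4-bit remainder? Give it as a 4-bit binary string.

Modulo-2 division of 10101101011111111 by 11001:
  pos 0: 10101 XOR 11001 = 01100
  pos 1: 11001 XOR 11001 = 00000
  pos 7: 10111 XOR 11001 = 01110
  pos 8: 11101 XOR 11001 = 00100
  pos 10: 10011 XOR 11001 = 01010
  pos 11: 10101 XOR 11001 = 01100
  pos 12: 11001 XOR 11001 = 00000
Remainder = 0000 (zero — the frame passes the CRC check).

0000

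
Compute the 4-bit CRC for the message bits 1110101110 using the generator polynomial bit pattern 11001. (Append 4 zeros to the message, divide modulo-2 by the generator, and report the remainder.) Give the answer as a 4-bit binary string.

Append 4 zeros: 11101011100000. Divide by 11001 (XOR where the leading bit is 1):
  pos 0: 11101 XOR 11001 = 00100
  pos 2: 10001 XOR 11001 = 01000
  pos 3: 10001 XOR 11001 = 01000
  pos 4: 10001 XOR 11001 = 01000
  pos 5: 10000 XOR 11001 = 01001
  pos 6: 10010 XOR 11001 = 01011
  pos 7: 10110 XOR 11001 = 01111
  pos 8: 11110 XOR 11001 = 00111
Remainder (last 4 bits) = 1110. This is the CRC / FCS.

1110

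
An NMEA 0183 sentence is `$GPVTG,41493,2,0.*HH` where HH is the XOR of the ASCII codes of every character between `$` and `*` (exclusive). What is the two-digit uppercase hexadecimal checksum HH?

XOR the ASCII codes of the payload characters:
  'G' = 0x47 → acc = 0x47
  'P' = 0x50 → acc = 0x17
  'V' = 0x56 → acc = 0x41
  'T' = 0x54 → acc = 0x15
  'G' = 0x47 → acc = 0x52
  ',' = 0x2C → acc = 0x7E
  '4' = 0x34 → acc = 0x4A
  '1' = 0x31 → acc = 0x7B
  '4' = 0x34 → acc = 0x4F
  '9' = 0x39 → acc = 0x76
  '3' = 0x33 → acc = 0x45
  ',' = 0x2C → acc = 0x69
  '2' = 0x32 → acc = 0x5B
  ',' = 0x2C → acc = 0x77
  '0' = 0x30 → acc = 0x47
  '.' = 0x2E → acc = 0x69
Checksum = 0x69.

69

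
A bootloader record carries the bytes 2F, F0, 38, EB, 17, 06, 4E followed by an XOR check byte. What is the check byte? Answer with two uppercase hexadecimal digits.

53

XOR the bytes together:
  start with 0x2F
  0x2F ⊕ 0xF0 = 0xDF
  0xDF ⊕ 0x38 = 0xE7
  0xE7 ⊕ 0xEB = 0x0C
  0x0C ⊕ 0x17 = 0x1B
  0x1B ⊕ 0x06 = 0x1D
  0x1D ⊕ 0x4E = 0x53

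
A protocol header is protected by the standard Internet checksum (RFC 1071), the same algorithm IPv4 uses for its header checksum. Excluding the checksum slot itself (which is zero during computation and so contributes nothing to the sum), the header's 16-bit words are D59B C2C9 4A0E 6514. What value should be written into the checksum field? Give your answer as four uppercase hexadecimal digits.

B877

One's-complement addition (fold any carry out of bit 15 back into bit 0):
  0xD59B + 0xC2C9 = 0x19864 → wrap carry → 0x9865
  0x9865 + 0x4A0E = 0x0E273
  0xE273 + 0x6514 = 0x14787 → wrap carry → 0x4788
One's-complement sum = 0x4788.
Checksum = ~0x4788 & 0xFFFF = 0xB877.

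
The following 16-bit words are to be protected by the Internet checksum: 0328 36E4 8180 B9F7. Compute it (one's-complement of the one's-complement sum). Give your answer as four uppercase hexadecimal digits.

8A7B

One's-complement addition (fold any carry out of bit 15 back into bit 0):
  0x0328 + 0x36E4 = 0x03A0C
  0x3A0C + 0x8180 = 0x0BB8C
  0xBB8C + 0xB9F7 = 0x17583 → wrap carry → 0x7584
One's-complement sum = 0x7584.
Checksum = ~0x7584 & 0xFFFF = 0x8A7B.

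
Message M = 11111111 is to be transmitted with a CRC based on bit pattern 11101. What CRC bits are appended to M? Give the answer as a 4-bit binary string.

Append 4 zeros: 111111110000. Divide by 11101 (XOR where the leading bit is 1):
  pos 0: 11111 XOR 11101 = 00010
  pos 3: 10111 XOR 11101 = 01010
  pos 4: 10100 XOR 11101 = 01001
  pos 5: 10010 XOR 11101 = 01111
  pos 6: 11110 XOR 11101 = 00011
Remainder (last 4 bits) = 0110. This is the CRC / FCS.

0110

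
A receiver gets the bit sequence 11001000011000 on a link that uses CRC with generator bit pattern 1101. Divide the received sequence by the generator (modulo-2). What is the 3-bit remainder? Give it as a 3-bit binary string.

Modulo-2 division of 11001000011000 by 1101:
  pos 0: 1100 XOR 1101 = 0001
  pos 3: 1100 XOR 1101 = 0001
  pos 6: 1001 XOR 1101 = 0100
  pos 7: 1001 XOR 1101 = 0100
  pos 8: 1000 XOR 1101 = 0101
  pos 9: 1010 XOR 1101 = 0111
  pos 10: 1110 XOR 1101 = 0011
Remainder = 011 (nonzero — an error is detected).

011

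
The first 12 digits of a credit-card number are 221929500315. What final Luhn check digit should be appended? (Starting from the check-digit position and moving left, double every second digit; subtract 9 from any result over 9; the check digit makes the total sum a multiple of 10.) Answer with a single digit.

0

Partial digits right→left: 5 1 3 0 0 5 9 2 9 1 2 2
Double every second digit counting from the check-digit position (so the 1st, 3rd, 5th, ... of the partial from the right).
  doubled (with −9 where >9): 1 6 0 9 9 4 → sum 29
  kept as-is: 1 0 5 2 1 2 → sum 11
Total = 29 + 11 = 40.
Check digit = (10 − (40 mod 10)) mod 10 = 0.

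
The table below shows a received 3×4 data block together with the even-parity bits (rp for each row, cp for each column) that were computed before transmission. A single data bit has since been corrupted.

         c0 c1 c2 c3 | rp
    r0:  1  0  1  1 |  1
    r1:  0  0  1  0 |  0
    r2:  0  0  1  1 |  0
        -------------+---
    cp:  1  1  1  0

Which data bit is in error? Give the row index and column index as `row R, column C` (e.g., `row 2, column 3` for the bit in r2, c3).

Recompute each row's even parity and compare to rp:
  r0: data parity 1, sent rp 1 → ok
  r1: data parity 1, sent rp 0 → mismatch
  r2: data parity 0, sent rp 0 → ok
Recompute each column's even parity and compare to cp:
  c0: data parity 1, sent cp 1 → ok
  c1: data parity 0, sent cp 1 → mismatch
  c2: data parity 1, sent cp 1 → ok
  c3: data parity 0, sent cp 0 → ok
Exactly one row (r1) and one column (c1) fail → the flipped bit is at their intersection.

row 1, column 1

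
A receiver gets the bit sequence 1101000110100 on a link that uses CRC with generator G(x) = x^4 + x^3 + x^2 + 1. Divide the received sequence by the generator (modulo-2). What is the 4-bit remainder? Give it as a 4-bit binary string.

Modulo-2 division of 1101000110100 by 11101:
  pos 0: 11010 XOR 11101 = 00111
  pos 2: 11100 XOR 11101 = 00001
  pos 6: 11101 XOR 11101 = 00000
Remainder = 0000 (zero — the frame passes the CRC check).

0000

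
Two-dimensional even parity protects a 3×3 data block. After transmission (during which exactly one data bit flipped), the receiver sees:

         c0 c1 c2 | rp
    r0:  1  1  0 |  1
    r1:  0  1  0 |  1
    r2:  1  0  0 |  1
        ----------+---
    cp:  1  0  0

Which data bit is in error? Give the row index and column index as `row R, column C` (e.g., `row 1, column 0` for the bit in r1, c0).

row 0, column 0

Recompute each row's even parity and compare to rp:
  r0: data parity 0, sent rp 1 → mismatch
  r1: data parity 1, sent rp 1 → ok
  r2: data parity 1, sent rp 1 → ok
Recompute each column's even parity and compare to cp:
  c0: data parity 0, sent cp 1 → mismatch
  c1: data parity 0, sent cp 0 → ok
  c2: data parity 0, sent cp 0 → ok
Exactly one row (r0) and one column (c0) fail → the flipped bit is at their intersection.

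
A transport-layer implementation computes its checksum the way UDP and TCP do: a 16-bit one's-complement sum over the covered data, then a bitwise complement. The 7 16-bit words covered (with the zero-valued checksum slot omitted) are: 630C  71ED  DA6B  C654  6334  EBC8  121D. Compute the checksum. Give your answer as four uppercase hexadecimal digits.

One's-complement addition (fold any carry out of bit 15 back into bit 0):
  0x630C + 0x71ED = 0x0D4F9
  0xD4F9 + 0xDA6B = 0x1AF64 → wrap carry → 0xAF65
  0xAF65 + 0xC654 = 0x175B9 → wrap carry → 0x75BA
  0x75BA + 0x6334 = 0x0D8EE
  0xD8EE + 0xEBC8 = 0x1C4B6 → wrap carry → 0xC4B7
  0xC4B7 + 0x121D = 0x0D6D4
One's-complement sum = 0xD6D4.
Checksum = ~0xD6D4 & 0xFFFF = 0x292B.

292B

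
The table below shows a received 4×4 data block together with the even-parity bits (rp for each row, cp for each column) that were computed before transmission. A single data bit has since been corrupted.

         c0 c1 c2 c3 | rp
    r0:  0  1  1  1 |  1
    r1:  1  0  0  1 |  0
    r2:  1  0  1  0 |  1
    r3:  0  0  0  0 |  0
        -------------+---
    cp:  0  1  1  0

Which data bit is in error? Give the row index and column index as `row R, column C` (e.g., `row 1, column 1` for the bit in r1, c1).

Recompute each row's even parity and compare to rp:
  r0: data parity 1, sent rp 1 → ok
  r1: data parity 0, sent rp 0 → ok
  r2: data parity 0, sent rp 1 → mismatch
  r3: data parity 0, sent rp 0 → ok
Recompute each column's even parity and compare to cp:
  c0: data parity 0, sent cp 0 → ok
  c1: data parity 1, sent cp 1 → ok
  c2: data parity 0, sent cp 1 → mismatch
  c3: data parity 0, sent cp 0 → ok
Exactly one row (r2) and one column (c2) fail → the flipped bit is at their intersection.

row 2, column 2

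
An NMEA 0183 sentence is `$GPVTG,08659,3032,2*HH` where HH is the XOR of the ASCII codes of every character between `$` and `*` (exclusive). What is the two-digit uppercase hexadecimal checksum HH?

7C

XOR the ASCII codes of the payload characters:
  'G' = 0x47 → acc = 0x47
  'P' = 0x50 → acc = 0x17
  'V' = 0x56 → acc = 0x41
  'T' = 0x54 → acc = 0x15
  'G' = 0x47 → acc = 0x52
  ',' = 0x2C → acc = 0x7E
  '0' = 0x30 → acc = 0x4E
  '8' = 0x38 → acc = 0x76
  '6' = 0x36 → acc = 0x40
  '5' = 0x35 → acc = 0x75
  '9' = 0x39 → acc = 0x4C
  ',' = 0x2C → acc = 0x60
  '3' = 0x33 → acc = 0x53
  '0' = 0x30 → acc = 0x63
  '3' = 0x33 → acc = 0x50
  '2' = 0x32 → acc = 0x62
  ',' = 0x2C → acc = 0x4E
  '2' = 0x32 → acc = 0x7C
Checksum = 0x7C.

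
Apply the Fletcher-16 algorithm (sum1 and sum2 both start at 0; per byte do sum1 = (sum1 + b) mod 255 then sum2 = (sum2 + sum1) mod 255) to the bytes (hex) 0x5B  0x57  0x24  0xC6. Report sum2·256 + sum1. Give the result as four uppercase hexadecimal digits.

829D

Running sums (mod 255):
  after byte 0 (0x5B): sum1=91, sum2=91
  after byte 1 (0x57): sum1=178, sum2=14
  after byte 2 (0x24): sum1=214, sum2=228
  after byte 3 (0xC6): sum1=157, sum2=130
Checksum = sum2·256 + sum1 = 130·256 + 157 = 33437 = 0x829D.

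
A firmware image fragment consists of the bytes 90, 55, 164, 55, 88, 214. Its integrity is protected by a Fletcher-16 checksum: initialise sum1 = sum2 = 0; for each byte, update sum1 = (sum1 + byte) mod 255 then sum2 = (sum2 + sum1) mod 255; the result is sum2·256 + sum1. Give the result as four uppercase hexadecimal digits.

F19C

Running sums (mod 255):
  after byte 0 (90): sum1=90, sum2=90
  after byte 1 (55): sum1=145, sum2=235
  after byte 2 (164): sum1=54, sum2=34
  after byte 3 (55): sum1=109, sum2=143
  after byte 4 (88): sum1=197, sum2=85
  after byte 5 (214): sum1=156, sum2=241
Checksum = sum2·256 + sum1 = 241·256 + 156 = 61852 = 0xF19C.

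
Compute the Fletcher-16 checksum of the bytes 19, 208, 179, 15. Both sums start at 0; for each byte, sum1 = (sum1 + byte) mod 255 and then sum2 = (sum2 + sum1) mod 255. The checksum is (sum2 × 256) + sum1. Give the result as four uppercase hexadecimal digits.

Running sums (mod 255):
  after byte 0 (19): sum1=19, sum2=19
  after byte 1 (208): sum1=227, sum2=246
  after byte 2 (179): sum1=151, sum2=142
  after byte 3 (15): sum1=166, sum2=53
Checksum = sum2·256 + sum1 = 53·256 + 166 = 13734 = 0x35A6.

35A6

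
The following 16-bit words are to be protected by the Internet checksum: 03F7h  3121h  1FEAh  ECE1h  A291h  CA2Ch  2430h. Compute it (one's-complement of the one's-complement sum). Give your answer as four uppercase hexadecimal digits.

One's-complement addition (fold any carry out of bit 15 back into bit 0):
  0x03F7 + 0x3121 = 0x03518
  0x3518 + 0x1FEA = 0x05502
  0x5502 + 0xECE1 = 0x141E3 → wrap carry → 0x41E4
  0x41E4 + 0xA291 = 0x0E475
  0xE475 + 0xCA2C = 0x1AEA1 → wrap carry → 0xAEA2
  0xAEA2 + 0x2430 = 0x0D2D2
One's-complement sum = 0xD2D2.
Checksum = ~0xD2D2 & 0xFFFF = 0x2D2D.

2D2D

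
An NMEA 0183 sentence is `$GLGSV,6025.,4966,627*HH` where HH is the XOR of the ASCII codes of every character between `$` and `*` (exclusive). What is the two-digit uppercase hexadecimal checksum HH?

74

XOR the ASCII codes of the payload characters:
  'G' = 0x47 → acc = 0x47
  'L' = 0x4C → acc = 0x0B
  'G' = 0x47 → acc = 0x4C
  'S' = 0x53 → acc = 0x1F
  'V' = 0x56 → acc = 0x49
  ',' = 0x2C → acc = 0x65
  '6' = 0x36 → acc = 0x53
  '0' = 0x30 → acc = 0x63
  '2' = 0x32 → acc = 0x51
  '5' = 0x35 → acc = 0x64
  '.' = 0x2E → acc = 0x4A
  ',' = 0x2C → acc = 0x66
  '4' = 0x34 → acc = 0x52
  '9' = 0x39 → acc = 0x6B
  '6' = 0x36 → acc = 0x5D
  '6' = 0x36 → acc = 0x6B
  ',' = 0x2C → acc = 0x47
  '6' = 0x36 → acc = 0x71
  '2' = 0x32 → acc = 0x43
  '7' = 0x37 → acc = 0x74
Checksum = 0x74.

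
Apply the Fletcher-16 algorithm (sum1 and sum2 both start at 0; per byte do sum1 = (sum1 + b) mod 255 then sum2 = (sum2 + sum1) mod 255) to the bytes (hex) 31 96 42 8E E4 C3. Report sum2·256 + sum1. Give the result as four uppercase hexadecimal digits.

5A41

Running sums (mod 255):
  after byte 0 (31): sum1=49, sum2=49
  after byte 1 (96): sum1=199, sum2=248
  after byte 2 (42): sum1=10, sum2=3
  after byte 3 (8E): sum1=152, sum2=155
  after byte 4 (E4): sum1=125, sum2=25
  after byte 5 (C3): sum1=65, sum2=90
Checksum = sum2·256 + sum1 = 90·256 + 65 = 23105 = 0x5A41.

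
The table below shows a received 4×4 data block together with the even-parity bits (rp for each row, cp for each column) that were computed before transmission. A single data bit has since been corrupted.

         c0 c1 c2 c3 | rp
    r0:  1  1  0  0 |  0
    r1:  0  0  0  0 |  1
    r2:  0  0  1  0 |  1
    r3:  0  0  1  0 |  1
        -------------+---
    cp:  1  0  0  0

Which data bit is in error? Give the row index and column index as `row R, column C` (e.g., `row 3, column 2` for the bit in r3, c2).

row 1, column 1

Recompute each row's even parity and compare to rp:
  r0: data parity 0, sent rp 0 → ok
  r1: data parity 0, sent rp 1 → mismatch
  r2: data parity 1, sent rp 1 → ok
  r3: data parity 1, sent rp 1 → ok
Recompute each column's even parity and compare to cp:
  c0: data parity 1, sent cp 1 → ok
  c1: data parity 1, sent cp 0 → mismatch
  c2: data parity 0, sent cp 0 → ok
  c3: data parity 0, sent cp 0 → ok
Exactly one row (r1) and one column (c1) fail → the flipped bit is at their intersection.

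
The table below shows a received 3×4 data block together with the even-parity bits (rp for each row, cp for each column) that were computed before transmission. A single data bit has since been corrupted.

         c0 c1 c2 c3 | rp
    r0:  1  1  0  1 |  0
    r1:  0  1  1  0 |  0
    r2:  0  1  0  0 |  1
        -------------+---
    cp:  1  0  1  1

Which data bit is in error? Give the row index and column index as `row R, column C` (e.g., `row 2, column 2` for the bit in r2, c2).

Recompute each row's even parity and compare to rp:
  r0: data parity 1, sent rp 0 → mismatch
  r1: data parity 0, sent rp 0 → ok
  r2: data parity 1, sent rp 1 → ok
Recompute each column's even parity and compare to cp:
  c0: data parity 1, sent cp 1 → ok
  c1: data parity 1, sent cp 0 → mismatch
  c2: data parity 1, sent cp 1 → ok
  c3: data parity 1, sent cp 1 → ok
Exactly one row (r0) and one column (c1) fail → the flipped bit is at their intersection.

row 0, column 1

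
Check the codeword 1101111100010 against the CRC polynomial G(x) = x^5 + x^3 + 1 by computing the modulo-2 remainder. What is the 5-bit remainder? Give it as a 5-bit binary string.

00010

Modulo-2 division of 1101111100010 by 101001:
  pos 0: 110111 XOR 101001 = 011110
  pos 1: 111101 XOR 101001 = 010100
  pos 2: 101001 XOR 101001 = 000000
Remainder = 00010 (nonzero — an error is detected).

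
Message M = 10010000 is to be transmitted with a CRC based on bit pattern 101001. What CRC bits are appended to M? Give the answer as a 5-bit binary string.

Append 5 zeros: 1001000000000. Divide by 101001 (XOR where the leading bit is 1):
  pos 0: 100100 XOR 101001 = 001101
  pos 2: 110100 XOR 101001 = 011101
  pos 3: 111010 XOR 101001 = 010011
  pos 4: 100110 XOR 101001 = 001111
  pos 6: 111100 XOR 101001 = 010101
  pos 7: 101010 XOR 101001 = 000011
Remainder (last 5 bits) = 00011. This is the CRC / FCS.

00011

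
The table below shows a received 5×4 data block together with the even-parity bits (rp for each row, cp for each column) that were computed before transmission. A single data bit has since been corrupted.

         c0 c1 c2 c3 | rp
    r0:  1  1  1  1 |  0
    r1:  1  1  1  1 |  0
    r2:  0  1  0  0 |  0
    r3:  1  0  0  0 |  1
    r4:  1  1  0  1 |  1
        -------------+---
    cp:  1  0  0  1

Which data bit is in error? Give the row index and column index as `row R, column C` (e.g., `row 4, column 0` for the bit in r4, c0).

Recompute each row's even parity and compare to rp:
  r0: data parity 0, sent rp 0 → ok
  r1: data parity 0, sent rp 0 → ok
  r2: data parity 1, sent rp 0 → mismatch
  r3: data parity 1, sent rp 1 → ok
  r4: data parity 1, sent rp 1 → ok
Recompute each column's even parity and compare to cp:
  c0: data parity 0, sent cp 1 → mismatch
  c1: data parity 0, sent cp 0 → ok
  c2: data parity 0, sent cp 0 → ok
  c3: data parity 1, sent cp 1 → ok
Exactly one row (r2) and one column (c0) fail → the flipped bit is at their intersection.

row 2, column 0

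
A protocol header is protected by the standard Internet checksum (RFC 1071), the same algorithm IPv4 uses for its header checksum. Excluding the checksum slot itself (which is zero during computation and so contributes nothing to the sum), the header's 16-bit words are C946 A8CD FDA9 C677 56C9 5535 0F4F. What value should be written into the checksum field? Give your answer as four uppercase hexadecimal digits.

One's-complement addition (fold any carry out of bit 15 back into bit 0):
  0xC946 + 0xA8CD = 0x17213 → wrap carry → 0x7214
  0x7214 + 0xFDA9 = 0x16FBD → wrap carry → 0x6FBE
  0x6FBE + 0xC677 = 0x13635 → wrap carry → 0x3636
  0x3636 + 0x56C9 = 0x08CFF
  0x8CFF + 0x5535 = 0x0E234
  0xE234 + 0x0F4F = 0x0F183
One's-complement sum = 0xF183.
Checksum = ~0xF183 & 0xFFFF = 0x0E7C.

0E7C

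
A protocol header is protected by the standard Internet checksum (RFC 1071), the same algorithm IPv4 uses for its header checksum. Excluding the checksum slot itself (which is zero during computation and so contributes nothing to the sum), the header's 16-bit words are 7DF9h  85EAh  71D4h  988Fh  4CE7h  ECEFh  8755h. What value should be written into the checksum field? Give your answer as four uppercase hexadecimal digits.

One's-complement addition (fold any carry out of bit 15 back into bit 0):
  0x7DF9 + 0x85EA = 0x103E3 → wrap carry → 0x03E4
  0x03E4 + 0x71D4 = 0x075B8
  0x75B8 + 0x988F = 0x10E47 → wrap carry → 0x0E48
  0x0E48 + 0x4CE7 = 0x05B2F
  0x5B2F + 0xECEF = 0x1481E → wrap carry → 0x481F
  0x481F + 0x8755 = 0x0CF74
One's-complement sum = 0xCF74.
Checksum = ~0xCF74 & 0xFFFF = 0x308B.

308B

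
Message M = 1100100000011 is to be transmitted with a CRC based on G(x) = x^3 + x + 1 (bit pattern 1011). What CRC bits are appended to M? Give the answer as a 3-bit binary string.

Append 3 zeros: 1100100000011000. Divide by 1011 (XOR where the leading bit is 1):
  pos 0: 1100 XOR 1011 = 0111
  pos 1: 1111 XOR 1011 = 0100
  pos 2: 1000 XOR 1011 = 0011
  pos 4: 1100 XOR 1011 = 0111
  pos 5: 1110 XOR 1011 = 0101
  pos 6: 1010 XOR 1011 = 0001
  pos 9: 1011 XOR 1011 = 0000
Remainder (last 3 bits) = 000. This is the CRC / FCS.

000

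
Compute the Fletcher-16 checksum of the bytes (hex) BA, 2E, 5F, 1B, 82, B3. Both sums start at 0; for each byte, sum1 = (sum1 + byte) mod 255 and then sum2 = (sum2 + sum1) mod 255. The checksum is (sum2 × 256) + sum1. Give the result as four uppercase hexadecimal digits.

Running sums (mod 255):
  after byte 0 (BA): sum1=186, sum2=186
  after byte 1 (2E): sum1=232, sum2=163
  after byte 2 (5F): sum1=72, sum2=235
  after byte 3 (1B): sum1=99, sum2=79
  after byte 4 (82): sum1=229, sum2=53
  after byte 5 (B3): sum1=153, sum2=206
Checksum = sum2·256 + sum1 = 206·256 + 153 = 52889 = 0xCE99.

CE99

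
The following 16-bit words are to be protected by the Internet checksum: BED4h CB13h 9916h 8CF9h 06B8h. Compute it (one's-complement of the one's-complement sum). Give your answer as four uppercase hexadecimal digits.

494F

One's-complement addition (fold any carry out of bit 15 back into bit 0):
  0xBED4 + 0xCB13 = 0x189E7 → wrap carry → 0x89E8
  0x89E8 + 0x9916 = 0x122FE → wrap carry → 0x22FF
  0x22FF + 0x8CF9 = 0x0AFF8
  0xAFF8 + 0x06B8 = 0x0B6B0
One's-complement sum = 0xB6B0.
Checksum = ~0xB6B0 & 0xFFFF = 0x494F.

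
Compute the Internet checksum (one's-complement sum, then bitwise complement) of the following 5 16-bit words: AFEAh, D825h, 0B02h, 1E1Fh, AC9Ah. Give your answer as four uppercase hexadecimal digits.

A233

One's-complement addition (fold any carry out of bit 15 back into bit 0):
  0xAFEA + 0xD825 = 0x1880F → wrap carry → 0x8810
  0x8810 + 0x0B02 = 0x09312
  0x9312 + 0x1E1F = 0x0B131
  0xB131 + 0xAC9A = 0x15DCB → wrap carry → 0x5DCC
One's-complement sum = 0x5DCC.
Checksum = ~0x5DCC & 0xFFFF = 0xA233.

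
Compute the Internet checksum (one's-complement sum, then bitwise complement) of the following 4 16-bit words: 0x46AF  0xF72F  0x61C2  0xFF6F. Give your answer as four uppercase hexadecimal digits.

One's-complement addition (fold any carry out of bit 15 back into bit 0):
  0x46AF + 0xF72F = 0x13DDE → wrap carry → 0x3DDF
  0x3DDF + 0x61C2 = 0x09FA1
  0x9FA1 + 0xFF6F = 0x19F10 → wrap carry → 0x9F11
One's-complement sum = 0x9F11.
Checksum = ~0x9F11 & 0xFFFF = 0x60EE.

60EE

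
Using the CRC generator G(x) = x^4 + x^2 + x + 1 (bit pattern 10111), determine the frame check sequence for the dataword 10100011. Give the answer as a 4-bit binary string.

Append 4 zeros: 101000110000. Divide by 10111 (XOR where the leading bit is 1):
  pos 0: 10100 XOR 10111 = 00011
  pos 3: 11011 XOR 10111 = 01100
  pos 4: 11000 XOR 10111 = 01111
  pos 5: 11110 XOR 10111 = 01001
  pos 6: 10010 XOR 10111 = 00101
Remainder (last 4 bits) = 1010. This is the CRC / FCS.

1010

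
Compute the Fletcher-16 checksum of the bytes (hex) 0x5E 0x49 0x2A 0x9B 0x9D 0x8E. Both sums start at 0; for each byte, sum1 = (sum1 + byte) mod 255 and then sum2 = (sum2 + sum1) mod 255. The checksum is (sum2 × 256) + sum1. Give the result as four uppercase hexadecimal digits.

E999

Running sums (mod 255):
  after byte 0 (0x5E): sum1=94, sum2=94
  after byte 1 (0x49): sum1=167, sum2=6
  after byte 2 (0x2A): sum1=209, sum2=215
  after byte 3 (0x9B): sum1=109, sum2=69
  after byte 4 (0x9D): sum1=11, sum2=80
  after byte 5 (0x8E): sum1=153, sum2=233
Checksum = sum2·256 + sum1 = 233·256 + 153 = 59801 = 0xE999.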